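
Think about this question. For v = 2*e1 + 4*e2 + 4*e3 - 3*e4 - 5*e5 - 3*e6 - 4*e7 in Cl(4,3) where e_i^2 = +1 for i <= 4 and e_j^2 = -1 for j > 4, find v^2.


v^2 = sum of c_i^2 * e_i^2
Positive signature terms (e_i^2 = +1): 2^2 + 4^2 + 4^2 + (-3)^2 = 45
Negative signature terms (e_j^2 = -1): (-5)^2 + (-3)^2 + (-4)^2 = 50
v^2 = 45 - 50 = -5


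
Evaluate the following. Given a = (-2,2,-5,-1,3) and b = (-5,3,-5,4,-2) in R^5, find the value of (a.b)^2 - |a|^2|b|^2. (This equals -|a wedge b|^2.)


a . b = (-2)*(-5) + 2*3 + (-5)*(-5) + (-1)*4 + 3*(-2)
= 10 + 6 + 25 + (-4) + (-6) = 31
|a|^2 = (-2)^2 + 2^2 + (-5)^2 + (-1)^2 + 3^2 = 43
|b|^2 = (-5)^2 + 3^2 + (-5)^2 + 4^2 + (-2)^2 = 79
(a.b)^2 = 31^2 = 961
|a|^2 * |b|^2 = 43 * 79 = 3397
Result = 961 - 3397 = -2436


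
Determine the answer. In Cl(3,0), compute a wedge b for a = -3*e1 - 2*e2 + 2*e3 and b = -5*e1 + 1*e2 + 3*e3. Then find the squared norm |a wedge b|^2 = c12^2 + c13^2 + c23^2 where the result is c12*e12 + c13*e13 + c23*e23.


a wedge b = (a1*b2 - a2*b1)*e12 + (a1*b3 - a3*b1)*e13 + (a2*b3 - a3*b2)*e23
e12 coeff: (-3)*1 - (-2)*(-5) = -3 - 10 = -13
e13 coeff: (-3)*3 - 2*(-5) = -9 - (-10) = 1
e23 coeff: (-2)*3 - 2*1 = -6 - 2 = -8
|a wedge b|^2 = (-13)^2 + 1^2 + (-8)^2
= 169 + 1 + 64
= 234


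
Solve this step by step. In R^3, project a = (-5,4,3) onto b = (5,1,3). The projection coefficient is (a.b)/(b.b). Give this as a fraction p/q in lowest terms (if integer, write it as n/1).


Projection coefficient = (a . b) / (b . b)
a . b = (-5)*5 + 4*1 + 3*3
= -25 + 4 + 9 = -12
b . b = 5^2 + 1^2 + 3^2
= 25 + 1 + 9 = 35
Coefficient = -12/35
In lowest terms: -12/35


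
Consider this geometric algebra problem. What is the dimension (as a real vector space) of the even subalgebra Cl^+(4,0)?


Even subalgebra dimension = 2^(n-1)
n = 4 + 0 = 4
2^(4 - 1) = 2^3 = 8
Verification: sum of C(4,k) for even k = 1 + 6 + 1 = 8
Result = 8


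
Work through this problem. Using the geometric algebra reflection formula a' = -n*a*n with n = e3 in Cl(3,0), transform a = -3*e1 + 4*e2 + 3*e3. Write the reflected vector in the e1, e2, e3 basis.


Reflection formula: a' = -n*a*n, with n = e3 (unit vector, n^2 = 1).
For reflection through hyperplane perp to e3:
The component along e3 flips sign, others stay.
a = (-3, 4, 3)
a' = (-3, 4, -3)
a' = -3*e1 + 4*e2 - 3*e3


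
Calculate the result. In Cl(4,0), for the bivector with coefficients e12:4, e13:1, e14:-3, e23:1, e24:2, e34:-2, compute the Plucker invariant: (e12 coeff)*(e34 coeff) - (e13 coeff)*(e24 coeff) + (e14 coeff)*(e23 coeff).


Plucker relation: af - be + cd
a*f = 4*(-2) = -8
b*e = 1*2 = 2
c*d = (-3)*1 = -3
af - be + cd = -8 - 2 + (-3)
= -13


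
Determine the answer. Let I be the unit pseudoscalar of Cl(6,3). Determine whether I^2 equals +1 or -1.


The pseudoscalar I = e1...e_n (product of all n generators) of Cl(p,q) satisfies I^2 = (-1)^(q + n(n-1)/2).
p = 6, q = 3, n = p + q = 9
n(n-1)/2 = 9 * 8 / 2 = 36
Exponent = q + n(n-1)/2 = 3 + 36 = 39
I^2 = (-1)^39 = -1


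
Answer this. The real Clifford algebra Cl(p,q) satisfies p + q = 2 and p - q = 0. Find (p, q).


We need p + q = 2 and p - q = 0.
Adding: 2p = 2 + 0 = 2, so p = 1.
Then q = 2 - 1 = 1.
(p, q) = (1, 1)


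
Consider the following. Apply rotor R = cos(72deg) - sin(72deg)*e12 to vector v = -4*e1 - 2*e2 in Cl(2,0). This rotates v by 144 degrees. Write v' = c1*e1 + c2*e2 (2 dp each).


Rotor R = cos(72deg) - sin(72deg)*e12
Rotation angle theta = 2 * 72 = 144 degrees
v' = R*v*~R rotates v by theta.
cos(144deg) = -0.8090, sin(144deg) = 0.5878
v'_1 = -4*cos(144deg) - (-2)*sin(144deg)
= -4*(-0.8090) - (-2)*0.5878
= 4.41
v'_2 = -4*sin(144deg) + (-2)*cos(144deg)
= -4*0.5878 + (-2)*(-0.8090)
= -0.73
v' = 4.41*e1 - 0.73*e2


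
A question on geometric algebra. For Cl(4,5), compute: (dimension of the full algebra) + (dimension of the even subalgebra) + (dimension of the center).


n = 4 + 5 = 9
Total dim = 2^9 = 512
Even subalgebra dim = 2^8 = 256
n is odd, so center dim = 2
Sum = 512 + 256 + 2 = 770


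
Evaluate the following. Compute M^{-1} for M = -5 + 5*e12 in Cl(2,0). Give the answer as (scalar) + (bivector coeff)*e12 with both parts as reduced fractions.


M = -5 + 5*e12, where e12^2 = -1.
Since M commutes with its reverse ~M = a - b*e12, M * ~M = a^2 - b^2*e12^2 = a^2 + b^2.
So M^{-1} = ~M / (a^2 + b^2) = (a - b*e12)/(a^2 + b^2).
a^2 + b^2 = 25 + 25 = 50
Scalar part = -5/50 = -1/10
Bivector coeff = -5/50 = -1/10
M^{-1} = -1/10 - 1/10*e12


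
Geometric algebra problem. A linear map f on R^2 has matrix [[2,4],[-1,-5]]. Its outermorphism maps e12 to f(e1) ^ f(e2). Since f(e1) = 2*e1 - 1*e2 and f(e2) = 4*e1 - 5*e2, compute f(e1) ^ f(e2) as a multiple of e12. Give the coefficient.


The outermorphism of a linear map f sends e1^e2 to f(e1)^f(e2).
f(e1) = 2*e1 - 1*e2
f(e2) = 4*e1 - 5*e2
f(e1) ^ f(e2) = (2*e1 - 1*e2) ^ (4*e1 - 5*e2)
= 2*(-5)*e12 + (-1)*4*e21
= (-10 - (-4))*e12
= -6*e12
Coefficient = -6


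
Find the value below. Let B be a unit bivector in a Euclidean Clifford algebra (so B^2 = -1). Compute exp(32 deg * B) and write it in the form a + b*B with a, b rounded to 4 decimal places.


For a unit bivector B with B^2 = -1, the exponential series gives
e^(theta*B) = cos(theta) + sin(theta)*B (the GA analogue of Euler's formula).
theta = 32 degrees = 0.558505 rad
cos(32 deg) = 0.8480
sin(32 deg) = 0.5299
exp(theta*B) = 0.8480 + 0.5299*B


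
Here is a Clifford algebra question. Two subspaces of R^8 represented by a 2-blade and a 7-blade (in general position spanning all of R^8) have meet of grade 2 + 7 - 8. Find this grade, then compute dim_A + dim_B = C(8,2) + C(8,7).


Meet grade = grade(A) + grade(B) - n
= 2 + 7 - 8 = 1
C(8,2) = 28
C(8,7) = 8
dim_A + dim_B = 28 + 8 = 36


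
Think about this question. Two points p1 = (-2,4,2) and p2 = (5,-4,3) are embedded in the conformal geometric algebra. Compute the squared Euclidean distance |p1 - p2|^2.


p1 - p2 = (-7, 8, -1)
|p1 - p2|^2 = (-7)^2 + 8^2 + (-1)^2
= 49 + 64 + 1
= 114


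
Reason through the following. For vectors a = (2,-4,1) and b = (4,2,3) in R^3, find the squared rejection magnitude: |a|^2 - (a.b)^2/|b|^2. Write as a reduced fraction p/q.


|a|^2 = 2^2 + (-4)^2 + 1^2 = 21
|b|^2 = 4^2 + 2^2 + 3^2 = 29
a . b = 2*4 + (-4)*2 + 1*3 = 3
(a.b)^2 = 3^2 = 9
|rej|^2 = 21 - 9/29
= (609 - 9)/29
= 600/29
In lowest terms: 600/29


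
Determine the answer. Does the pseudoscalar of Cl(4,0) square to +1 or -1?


The pseudoscalar I = e1...e_n (product of all n generators) of Cl(p,q) satisfies I^2 = (-1)^(q + n(n-1)/2).
p = 4, q = 0, n = p + q = 4
n(n-1)/2 = 4 * 3 / 2 = 6
Exponent = q + n(n-1)/2 = 0 + 6 = 6
I^2 = (-1)^6 = +1


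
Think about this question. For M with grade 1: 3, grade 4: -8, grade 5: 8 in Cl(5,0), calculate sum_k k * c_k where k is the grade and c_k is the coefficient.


Grade-weighted sum = sum of grade_k * coefficient_k
1*3 = 3
4*(-8) = -32
5*8 = 40
Total = 3 + (-32) + 40 = 11


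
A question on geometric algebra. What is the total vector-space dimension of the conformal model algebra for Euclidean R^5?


The conformal model of R^5 uses Cl(6,1): the 5 Euclidean generators plus two extra orthogonal generators e+ (e+^2 = +1) and e- (e-^2 = -1), from which the null vectors e0, einf are built.
Number of generators m = 5 + 2 = 7.
dim Cl(p,q) = 2^m = 2^7 = 128


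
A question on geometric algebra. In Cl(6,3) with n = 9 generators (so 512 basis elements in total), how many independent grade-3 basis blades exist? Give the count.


Number of grade-k basis blades in Cl(p,q) with n = p + q is C(n, k).
n = 6 + 3 = 9
C(9, 3) = 9! / (3! * 6!)
= 362880 / (6 * 720)
= 84


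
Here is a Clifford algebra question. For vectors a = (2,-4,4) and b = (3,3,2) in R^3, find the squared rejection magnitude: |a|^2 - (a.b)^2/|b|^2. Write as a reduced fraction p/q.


|a|^2 = 2^2 + (-4)^2 + 4^2 = 36
|b|^2 = 3^2 + 3^2 + 2^2 = 22
a . b = 2*3 + (-4)*3 + 4*2 = 2
(a.b)^2 = 2^2 = 4
|rej|^2 = 36 - 4/22
= (792 - 4)/22
= 788/22
In lowest terms: 394/11


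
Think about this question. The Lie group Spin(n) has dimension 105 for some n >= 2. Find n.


dim Spin(n) = dim so(n) = n(n-1)/2.
Solve n(n-1)/2 = 105, i.e. n^2 - n - 210 = 0.
Discriminant = 1 + 8*105 = 841
n = (1 + sqrt(841))/2 = (1 + 29)/2 = 15


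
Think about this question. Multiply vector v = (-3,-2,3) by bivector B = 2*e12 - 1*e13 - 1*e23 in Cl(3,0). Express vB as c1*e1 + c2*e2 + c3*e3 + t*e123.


vB has grade-1 (vector) and grade-3 (trivector) parts: vB = (v _| B) + (v ^ B).
Vector part <vB>_1:
  e1: -v2*b12 - v3*b13 = -(-2)*(2) - (3)*(-1) = 7
  e2: v1*b12 - v3*b23 = (-3)*(2) - (3)*(-1) = -3
  e3: v1*b13 + v2*b23 = (-3)*(-1) + (-2)*(-1) = 5
Trivector part <vB>_3:
  e123: v1*b23 - v2*b13 + v3*b12 = (-3)*(-1) - (-2)*(-1) + (3)*(2) = 7
vB = 7*e1 - 3*e2 + 5*e3 + 7*e123


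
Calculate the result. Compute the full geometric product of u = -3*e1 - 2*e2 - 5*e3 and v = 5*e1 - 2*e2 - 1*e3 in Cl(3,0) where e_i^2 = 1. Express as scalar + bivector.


In Cl(3,0): e_i^2 = 1, e_ie_j = -e_je_i for i != j.
Scalar part = u . v = (-3)*5 + (-2)*(-2) + (-5)*(-1)
= -15 + 4 + 5 = -6
e12 coeff = (-3)*(-2) - (-2)*5 = 6 - (-10) = 16
e13 coeff = (-3)*(-1) - (-5)*5 = 3 - (-25) = 28
e23 coeff = (-2)*(-1) - (-5)*(-2) = 2 - 10 = -8
uv = -6 + 16*e12 + 28*e13 - 8*e23


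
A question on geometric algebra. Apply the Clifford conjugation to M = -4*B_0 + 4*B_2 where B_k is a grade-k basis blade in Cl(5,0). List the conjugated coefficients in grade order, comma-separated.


Clifford conjugate sign for grade k: (-1)^(k(k+1)/2)
Grade 0: (-1)^(0*1/2) = (-1)^0 = 1, coeff -4 -> -4
Grade 2: (-1)^(2*3/2) = (-1)^3 = -1, coeff 4 -> -4
Conjugated coefficients: -4, -4


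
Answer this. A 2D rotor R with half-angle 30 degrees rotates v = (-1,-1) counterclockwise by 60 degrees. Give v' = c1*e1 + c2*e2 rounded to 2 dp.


Rotor R = cos(30deg) - sin(30deg)*e12
Rotation angle theta = 2 * 30 = 60 degrees
v' = R*v*~R rotates v by theta.
cos(60deg) = 0.5000, sin(60deg) = 0.8660
v'_1 = -1*cos(60deg) - (-1)*sin(60deg)
= -1*0.5000 - (-1)*0.8660
= 0.37
v'_2 = -1*sin(60deg) + (-1)*cos(60deg)
= -1*0.8660 + (-1)*0.5000
= -1.37
v' = 0.37*e1 - 1.37*e2


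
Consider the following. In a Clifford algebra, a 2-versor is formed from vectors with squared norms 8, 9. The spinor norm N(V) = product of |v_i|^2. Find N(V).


Spinor norm N(V) = |v1|^2 * |v2|^2 * ... * |v2|^2
= 8 * 9
Running product: 8, 72
N(V) = 72


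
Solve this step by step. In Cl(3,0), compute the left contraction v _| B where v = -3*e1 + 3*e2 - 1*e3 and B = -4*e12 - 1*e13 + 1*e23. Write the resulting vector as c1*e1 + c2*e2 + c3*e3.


Left contraction v _| B = <vB>_1 (grade-1 part of the geometric product vB).
Using e1_|e12 = e2, e2_|e12 = -e1, e1_|e13 = e3, e3_|e13 = -e1, e2_|e23 = e3, e3_|e23 = -e2:
e1 coeff: -v2*b12 - v3*b13 = -(3)*(-4) - (-1)*(-1) = 11
e2 coeff: v1*b12 - v3*b23 = (-3)*(-4) - (-1)*(1) = 13
e3 coeff: v1*b13 + v2*b23 = (-3)*(-1) + (3)*(1) = 6
v _| B = 11*e1 + 13*e2 + 6*e3


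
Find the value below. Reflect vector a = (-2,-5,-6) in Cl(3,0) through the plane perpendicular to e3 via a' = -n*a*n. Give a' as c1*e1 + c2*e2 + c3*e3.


Reflection formula: a' = -n*a*n, with n = e3 (unit vector, n^2 = 1).
For reflection through hyperplane perp to e3:
The component along e3 flips sign, others stay.
a = (-2, -5, -6)
a' = (-2, -5, 6)
a' = -2*e1 - 5*e2 + 6*e3


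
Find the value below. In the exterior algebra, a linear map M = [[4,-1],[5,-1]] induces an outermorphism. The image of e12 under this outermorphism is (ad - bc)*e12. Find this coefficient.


The outermorphism of a linear map f sends e1^e2 to f(e1)^f(e2).
f(e1) = 4*e1 + 5*e2
f(e2) = -1*e1 - 1*e2
f(e1) ^ f(e2) = (4*e1 + 5*e2) ^ (-1*e1 - 1*e2)
= 4*(-1)*e12 + 5*(-1)*e21
= (-4 - (-5))*e12
= 1*e12
Coefficient = 1


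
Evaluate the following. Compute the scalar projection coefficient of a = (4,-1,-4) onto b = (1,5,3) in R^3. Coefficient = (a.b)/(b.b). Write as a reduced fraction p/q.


Projection coefficient = (a . b) / (b . b)
a . b = 4*1 + (-1)*5 + (-4)*3
= 4 + (-5) + (-12) = -13
b . b = 1^2 + 5^2 + 3^2
= 1 + 25 + 9 = 35
Coefficient = -13/35
In lowest terms: -13/35


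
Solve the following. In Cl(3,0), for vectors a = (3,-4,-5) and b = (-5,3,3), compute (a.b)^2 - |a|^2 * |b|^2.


a . b = 3*(-5) + (-4)*3 + (-5)*3
= -15 + (-12) + (-15) = -42
|a|^2 = 3^2 + (-4)^2 + (-5)^2 = 50
|b|^2 = (-5)^2 + 3^2 + 3^2 = 43
(a.b)^2 = (-42)^2 = 1764
|a|^2 * |b|^2 = 50 * 43 = 2150
Result = 1764 - 2150 = -386


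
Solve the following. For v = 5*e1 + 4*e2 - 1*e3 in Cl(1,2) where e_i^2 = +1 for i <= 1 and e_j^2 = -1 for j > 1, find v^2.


v^2 = sum of c_i^2 * e_i^2
Positive signature terms (e_i^2 = +1): 5^2 = 25
Negative signature terms (e_j^2 = -1): 4^2 + (-1)^2 = 17
v^2 = 25 - 17 = 8


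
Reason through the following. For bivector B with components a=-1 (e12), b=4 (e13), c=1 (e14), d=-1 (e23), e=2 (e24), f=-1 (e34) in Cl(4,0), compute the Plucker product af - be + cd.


Plucker relation: af - be + cd
a*f = (-1)*(-1) = 1
b*e = 4*2 = 8
c*d = 1*(-1) = -1
af - be + cd = 1 - 8 + (-1)
= -8


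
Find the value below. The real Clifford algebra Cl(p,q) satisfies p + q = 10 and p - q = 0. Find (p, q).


We need p + q = 10 and p - q = 0.
Adding: 2p = 10 + 0 = 10, so p = 5.
Then q = 10 - 5 = 5.
(p, q) = (5, 5)


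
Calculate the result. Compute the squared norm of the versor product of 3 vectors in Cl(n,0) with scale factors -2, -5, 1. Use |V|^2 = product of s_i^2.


Each vector v_i has |v_i|^2 = s_i^2
Squared scales: (-2)^2 = 4, (-5)^2 = 25, 1^2 = 1
|V|^2 = 4 * 25 * 1
= 100


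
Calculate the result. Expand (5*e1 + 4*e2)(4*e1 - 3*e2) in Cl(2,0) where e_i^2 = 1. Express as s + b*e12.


Expand: (5*e1 + 4*e2)(4*e1 - 3*e2)
= 5*4*e1e1 + 5*(-3)*e1e2 + 4*4*e2e1 + 4*(-3)*e2e2
Using e1^2 = e2^2 = 1, e2e1 = -e1e2:
Scalar part s = 5*4 + 4*(-3) = 20 + (-12) = 8
Bivector part b = 5*(-3) - 4*4 = -15 - 16 = -31
uv = 8 - 31*e12


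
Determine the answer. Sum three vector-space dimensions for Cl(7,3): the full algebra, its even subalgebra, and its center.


n = 7 + 3 = 10
Total dim = 2^10 = 1024
Even subalgebra dim = 2^9 = 512
n is even, so center dim = 1
Sum = 1024 + 512 + 1 = 1537


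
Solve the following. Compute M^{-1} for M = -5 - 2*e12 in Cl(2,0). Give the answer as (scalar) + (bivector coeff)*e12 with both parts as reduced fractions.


M = -5 - 2*e12, where e12^2 = -1.
Since M commutes with its reverse ~M = a - b*e12, M * ~M = a^2 - b^2*e12^2 = a^2 + b^2.
So M^{-1} = ~M / (a^2 + b^2) = (a - b*e12)/(a^2 + b^2).
a^2 + b^2 = 25 + 4 = 29
Scalar part = -5/29 = -5/29
Bivector coeff = 2/29 = 2/29
M^{-1} = -5/29 + 2/29*e12


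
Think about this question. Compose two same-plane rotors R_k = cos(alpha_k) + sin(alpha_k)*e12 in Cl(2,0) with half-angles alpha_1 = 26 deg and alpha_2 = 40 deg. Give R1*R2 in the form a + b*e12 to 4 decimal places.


Same-plane rotors commute and their half-angles add:
R1*R2 = cos(a1 + a2) + sin(a1 + a2)*e12.
a1 + a2 = 26 + 40 = 66 deg
cos(66 deg) = 0.4067
sin(66 deg) = 0.9135
R1*R2 = 0.4067 + 0.9135*e12


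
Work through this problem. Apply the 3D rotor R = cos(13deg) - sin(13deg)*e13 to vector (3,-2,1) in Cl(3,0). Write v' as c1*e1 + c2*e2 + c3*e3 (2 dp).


Rotor R = cos(13deg) - sin(13deg)*e13
Rotation angle theta = 2 * 13 = 26 degrees in the e13 plane (e1 -> e3).
The component perpendicular to the plane (e2) is invariant: v'_2 = v2 = -2.00
cos(26deg) = 0.8988, sin(26deg) = 0.4384
v'_1 = v1*cos(theta) - v3*sin(theta) = 3*0.8988 - 1*0.4384 = 2.26
v'_3 = v1*sin(theta) + v3*cos(theta) = 3*0.4384 + 1*0.8988 = 2.21
v' = 2.26*e1 - 2.00*e2 + 2.21*e3


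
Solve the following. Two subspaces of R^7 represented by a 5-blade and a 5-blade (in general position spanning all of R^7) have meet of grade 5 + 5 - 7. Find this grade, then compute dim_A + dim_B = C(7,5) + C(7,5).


Meet grade = grade(A) + grade(B) - n
= 5 + 5 - 7 = 3
C(7,5) = 21
C(7,5) = 21
dim_A + dim_B = 21 + 21 = 42


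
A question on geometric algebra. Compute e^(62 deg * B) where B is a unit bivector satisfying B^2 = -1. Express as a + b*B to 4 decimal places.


For a unit bivector B with B^2 = -1, the exponential series gives
e^(theta*B) = cos(theta) + sin(theta)*B (the GA analogue of Euler's formula).
theta = 62 degrees = 1.082104 rad
cos(62 deg) = 0.4695
sin(62 deg) = 0.8829
exp(theta*B) = 0.4695 + 0.8829*B


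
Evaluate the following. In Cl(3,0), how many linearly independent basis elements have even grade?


Even subalgebra dimension = 2^(n-1)
n = 3 + 0 = 3
2^(3 - 1) = 2^2 = 4
Verification: sum of C(3,k) for even k = 1 + 3 = 4
Result = 4


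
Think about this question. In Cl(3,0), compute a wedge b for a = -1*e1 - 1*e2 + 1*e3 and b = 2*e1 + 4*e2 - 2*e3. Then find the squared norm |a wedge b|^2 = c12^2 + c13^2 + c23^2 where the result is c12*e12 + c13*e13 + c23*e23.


a wedge b = (a1*b2 - a2*b1)*e12 + (a1*b3 - a3*b1)*e13 + (a2*b3 - a3*b2)*e23
e12 coeff: (-1)*4 - (-1)*2 = -4 - (-2) = -2
e13 coeff: (-1)*(-2) - 1*2 = 2 - 2 = 0
e23 coeff: (-1)*(-2) - 1*4 = 2 - 4 = -2
|a wedge b|^2 = (-2)^2 + 0^2 + (-2)^2
= 4 + 0 + 4
= 8


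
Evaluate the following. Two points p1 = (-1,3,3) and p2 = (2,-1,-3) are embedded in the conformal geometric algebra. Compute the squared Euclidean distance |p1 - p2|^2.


p1 - p2 = (-3, 4, 6)
|p1 - p2|^2 = (-3)^2 + 4^2 + 6^2
= 9 + 16 + 36
= 61


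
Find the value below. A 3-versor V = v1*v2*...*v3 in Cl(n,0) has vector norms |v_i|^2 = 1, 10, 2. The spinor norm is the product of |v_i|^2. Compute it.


Spinor norm N(V) = |v1|^2 * |v2|^2 * ... * |v3|^2
= 1 * 10 * 2
Running product: 1, 10, 20
N(V) = 20


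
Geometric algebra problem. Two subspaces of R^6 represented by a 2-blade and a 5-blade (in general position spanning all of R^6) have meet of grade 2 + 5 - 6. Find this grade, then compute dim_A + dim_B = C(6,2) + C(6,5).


Meet grade = grade(A) + grade(B) - n
= 2 + 5 - 6 = 1
C(6,2) = 15
C(6,5) = 6
dim_A + dim_B = 15 + 6 = 21


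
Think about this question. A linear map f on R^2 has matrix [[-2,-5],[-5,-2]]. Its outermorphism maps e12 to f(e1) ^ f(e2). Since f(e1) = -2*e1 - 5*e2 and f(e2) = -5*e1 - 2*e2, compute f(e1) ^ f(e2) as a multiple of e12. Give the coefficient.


The outermorphism of a linear map f sends e1^e2 to f(e1)^f(e2).
f(e1) = -2*e1 - 5*e2
f(e2) = -5*e1 - 2*e2
f(e1) ^ f(e2) = (-2*e1 - 5*e2) ^ (-5*e1 - 2*e2)
= (-2)*(-2)*e12 + (-5)*(-5)*e21
= (4 - 25)*e12
= -21*e12
Coefficient = -21


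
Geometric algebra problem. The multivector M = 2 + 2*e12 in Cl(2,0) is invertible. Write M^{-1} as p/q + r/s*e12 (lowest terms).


M = 2 + 2*e12, where e12^2 = -1.
Since M commutes with its reverse ~M = a - b*e12, M * ~M = a^2 - b^2*e12^2 = a^2 + b^2.
So M^{-1} = ~M / (a^2 + b^2) = (a - b*e12)/(a^2 + b^2).
a^2 + b^2 = 4 + 4 = 8
Scalar part = 2/8 = 1/4
Bivector coeff = -2/8 = -1/4
M^{-1} = 1/4 - 1/4*e12


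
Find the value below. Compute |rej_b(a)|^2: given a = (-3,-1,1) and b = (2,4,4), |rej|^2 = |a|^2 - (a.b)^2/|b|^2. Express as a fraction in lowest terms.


|a|^2 = (-3)^2 + (-1)^2 + 1^2 = 11
|b|^2 = 2^2 + 4^2 + 4^2 = 36
a . b = (-3)*2 + (-1)*4 + 1*4 = -6
(a.b)^2 = (-6)^2 = 36
|rej|^2 = 11 - 36/36
= (396 - 36)/36
= 360/36
In lowest terms: 10/1


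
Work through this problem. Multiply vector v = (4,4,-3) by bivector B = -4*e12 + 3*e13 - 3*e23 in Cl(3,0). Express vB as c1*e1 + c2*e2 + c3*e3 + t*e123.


vB has grade-1 (vector) and grade-3 (trivector) parts: vB = (v _| B) + (v ^ B).
Vector part <vB>_1:
  e1: -v2*b12 - v3*b13 = -(4)*(-4) - (-3)*(3) = 25
  e2: v1*b12 - v3*b23 = (4)*(-4) - (-3)*(-3) = -25
  e3: v1*b13 + v2*b23 = (4)*(3) + (4)*(-3) = 0
Trivector part <vB>_3:
  e123: v1*b23 - v2*b13 + v3*b12 = (4)*(-3) - (4)*(3) + (-3)*(-4) = -12
vB = 25*e1 - 25*e2 + 0*e3 - 12*e123


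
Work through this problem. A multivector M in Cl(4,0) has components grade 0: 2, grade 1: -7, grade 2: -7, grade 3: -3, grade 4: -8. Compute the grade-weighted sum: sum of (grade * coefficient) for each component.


Grade-weighted sum = sum of grade_k * coefficient_k
0*2 = 0
1*(-7) = -7
2*(-7) = -14
3*(-3) = -9
4*(-8) = -32
Total = 0 + (-7) + (-14) + (-9) + (-32) = -62


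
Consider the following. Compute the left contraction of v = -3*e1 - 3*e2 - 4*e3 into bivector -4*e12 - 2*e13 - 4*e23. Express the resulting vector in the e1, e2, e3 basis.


Left contraction v _| B = <vB>_1 (grade-1 part of the geometric product vB).
Using e1_|e12 = e2, e2_|e12 = -e1, e1_|e13 = e3, e3_|e13 = -e1, e2_|e23 = e3, e3_|e23 = -e2:
e1 coeff: -v2*b12 - v3*b13 = -(-3)*(-4) - (-4)*(-2) = -20
e2 coeff: v1*b12 - v3*b23 = (-3)*(-4) - (-4)*(-4) = -4
e3 coeff: v1*b13 + v2*b23 = (-3)*(-2) + (-3)*(-4) = 18
v _| B = -20*e1 - 4*e2 + 18*e3


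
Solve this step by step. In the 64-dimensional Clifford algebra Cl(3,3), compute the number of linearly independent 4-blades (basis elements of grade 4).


Number of grade-k basis blades in Cl(p,q) with n = p + q is C(n, k).
n = 3 + 3 = 6
C(6, 4) = 6! / (4! * 2!)
= 720 / (24 * 2)
= 15


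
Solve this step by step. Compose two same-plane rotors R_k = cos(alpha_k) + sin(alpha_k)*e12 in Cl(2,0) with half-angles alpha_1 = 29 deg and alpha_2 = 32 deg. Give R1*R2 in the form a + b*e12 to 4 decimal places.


Same-plane rotors commute and their half-angles add:
R1*R2 = cos(a1 + a2) + sin(a1 + a2)*e12.
a1 + a2 = 29 + 32 = 61 deg
cos(61 deg) = 0.4848
sin(61 deg) = 0.8746
R1*R2 = 0.4848 + 0.8746*e12


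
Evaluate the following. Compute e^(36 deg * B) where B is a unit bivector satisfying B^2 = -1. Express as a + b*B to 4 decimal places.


For a unit bivector B with B^2 = -1, the exponential series gives
e^(theta*B) = cos(theta) + sin(theta)*B (the GA analogue of Euler's formula).
theta = 36 degrees = 0.628319 rad
cos(36 deg) = 0.8090
sin(36 deg) = 0.5878
exp(theta*B) = 0.8090 + 0.5878*B


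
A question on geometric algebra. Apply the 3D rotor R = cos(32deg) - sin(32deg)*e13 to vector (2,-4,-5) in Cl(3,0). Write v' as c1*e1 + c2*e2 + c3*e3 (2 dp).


Rotor R = cos(32deg) - sin(32deg)*e13
Rotation angle theta = 2 * 32 = 64 degrees in the e13 plane (e1 -> e3).
The component perpendicular to the plane (e2) is invariant: v'_2 = v2 = -4.00
cos(64deg) = 0.4384, sin(64deg) = 0.8988
v'_1 = v1*cos(theta) - v3*sin(theta) = 2*0.4384 - (-5)*0.8988 = 5.37
v'_3 = v1*sin(theta) + v3*cos(theta) = 2*0.8988 + (-5)*0.4384 = -0.39
v' = 5.37*e1 - 4.00*e2 - 0.39*e3


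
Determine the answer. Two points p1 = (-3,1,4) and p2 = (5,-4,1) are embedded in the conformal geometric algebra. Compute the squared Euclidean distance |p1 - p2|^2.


p1 - p2 = (-8, 5, 3)
|p1 - p2|^2 = (-8)^2 + 5^2 + 3^2
= 64 + 25 + 9
= 98


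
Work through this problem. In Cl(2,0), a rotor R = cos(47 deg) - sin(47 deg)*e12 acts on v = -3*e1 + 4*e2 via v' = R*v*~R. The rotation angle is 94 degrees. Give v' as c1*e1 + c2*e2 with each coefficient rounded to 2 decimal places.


Rotor R = cos(47deg) - sin(47deg)*e12
Rotation angle theta = 2 * 47 = 94 degrees
v' = R*v*~R rotates v by theta.
cos(94deg) = -0.0698, sin(94deg) = 0.9976
v'_1 = -3*cos(94deg) - 4*sin(94deg)
= -3*(-0.0698) - 4*0.9976
= -3.78
v'_2 = -3*sin(94deg) + 4*cos(94deg)
= -3*0.9976 + 4*(-0.0698)
= -3.27
v' = -3.78*e1 - 3.27*e2


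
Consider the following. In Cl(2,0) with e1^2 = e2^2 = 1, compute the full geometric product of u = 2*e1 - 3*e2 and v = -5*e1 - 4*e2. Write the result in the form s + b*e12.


Expand: (2*e1 - 3*e2)(-5*e1 - 4*e2)
= 2*(-5)*e1e1 + 2*(-4)*e1e2 + (-3)*(-5)*e2e1 + (-3)*(-4)*e2e2
Using e1^2 = e2^2 = 1, e2e1 = -e1e2:
Scalar part s = 2*(-5) + (-3)*(-4) = -10 + 12 = 2
Bivector part b = 2*(-4) - (-3)*(-5) = -8 - 15 = -23
uv = 2 - 23*e12


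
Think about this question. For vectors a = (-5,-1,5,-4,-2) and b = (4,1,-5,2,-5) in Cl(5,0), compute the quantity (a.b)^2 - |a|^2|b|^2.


a . b = (-5)*4 + (-1)*1 + 5*(-5) + (-4)*2 + (-2)*(-5)
= -20 + (-1) + (-25) + (-8) + 10 = -44
|a|^2 = (-5)^2 + (-1)^2 + 5^2 + (-4)^2 + (-2)^2 = 71
|b|^2 = 4^2 + 1^2 + (-5)^2 + 2^2 + (-5)^2 = 71
(a.b)^2 = (-44)^2 = 1936
|a|^2 * |b|^2 = 71 * 71 = 5041
Result = 1936 - 5041 = -3105


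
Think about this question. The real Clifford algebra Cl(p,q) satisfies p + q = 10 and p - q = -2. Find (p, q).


We need p + q = 10 and p - q = -2.
Adding: 2p = 10 + (-2) = 8, so p = 4.
Then q = 10 - 4 = 6.
(p, q) = (4, 6)


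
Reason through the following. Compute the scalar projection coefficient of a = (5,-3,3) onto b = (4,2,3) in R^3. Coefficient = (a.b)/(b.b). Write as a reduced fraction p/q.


Projection coefficient = (a . b) / (b . b)
a . b = 5*4 + (-3)*2 + 3*3
= 20 + (-6) + 9 = 23
b . b = 4^2 + 2^2 + 3^2
= 16 + 4 + 9 = 29
Coefficient = 23/29
In lowest terms: 23/29


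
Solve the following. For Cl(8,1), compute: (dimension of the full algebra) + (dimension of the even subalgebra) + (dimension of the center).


n = 8 + 1 = 9
Total dim = 2^9 = 512
Even subalgebra dim = 2^8 = 256
n is odd, so center dim = 2
Sum = 512 + 256 + 2 = 770


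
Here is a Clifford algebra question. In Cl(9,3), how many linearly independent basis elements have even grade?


Even subalgebra dimension = 2^(n-1)
n = 9 + 3 = 12
2^(12 - 1) = 2^11 = 2048
Verification: sum of C(12,k) for even k = 1 + 66 + 495 + 924 + 495 + 66 + 1 = 2048
Result = 2048


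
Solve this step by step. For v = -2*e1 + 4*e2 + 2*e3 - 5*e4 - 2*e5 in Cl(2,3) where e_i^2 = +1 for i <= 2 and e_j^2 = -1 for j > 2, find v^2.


v^2 = sum of c_i^2 * e_i^2
Positive signature terms (e_i^2 = +1): (-2)^2 + 4^2 = 20
Negative signature terms (e_j^2 = -1): 2^2 + (-5)^2 + (-2)^2 = 33
v^2 = 20 - 33 = -13


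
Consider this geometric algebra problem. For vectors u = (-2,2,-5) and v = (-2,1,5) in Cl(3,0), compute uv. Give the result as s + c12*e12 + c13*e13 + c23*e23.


In Cl(3,0): e_i^2 = 1, e_ie_j = -e_je_i for i != j.
Scalar part = u . v = (-2)*(-2) + 2*1 + (-5)*5
= 4 + 2 + (-25) = -19
e12 coeff = (-2)*1 - 2*(-2) = -2 - (-4) = 2
e13 coeff = (-2)*5 - (-5)*(-2) = -10 - 10 = -20
e23 coeff = 2*5 - (-5)*1 = 10 - (-5) = 15
uv = -19 + 2*e12 - 20*e13 + 15*e23


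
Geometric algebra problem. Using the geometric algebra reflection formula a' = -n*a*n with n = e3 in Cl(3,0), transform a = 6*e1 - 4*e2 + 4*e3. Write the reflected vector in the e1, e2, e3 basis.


Reflection formula: a' = -n*a*n, with n = e3 (unit vector, n^2 = 1).
For reflection through hyperplane perp to e3:
The component along e3 flips sign, others stay.
a = (6, -4, 4)
a' = (6, -4, -4)
a' = 6*e1 - 4*e2 - 4*e3


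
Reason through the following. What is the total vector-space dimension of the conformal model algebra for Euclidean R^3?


The conformal model of R^3 uses Cl(4,1): the 3 Euclidean generators plus two extra orthogonal generators e+ (e+^2 = +1) and e- (e-^2 = -1), from which the null vectors e0, einf are built.
Number of generators m = 3 + 2 = 5.
dim Cl(p,q) = 2^m = 2^5 = 32


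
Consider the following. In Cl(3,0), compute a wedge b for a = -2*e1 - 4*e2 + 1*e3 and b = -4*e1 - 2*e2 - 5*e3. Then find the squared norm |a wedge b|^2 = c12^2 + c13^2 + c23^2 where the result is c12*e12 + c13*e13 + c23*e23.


a wedge b = (a1*b2 - a2*b1)*e12 + (a1*b3 - a3*b1)*e13 + (a2*b3 - a3*b2)*e23
e12 coeff: (-2)*(-2) - (-4)*(-4) = 4 - 16 = -12
e13 coeff: (-2)*(-5) - 1*(-4) = 10 - (-4) = 14
e23 coeff: (-4)*(-5) - 1*(-2) = 20 - (-2) = 22
|a wedge b|^2 = (-12)^2 + 14^2 + 22^2
= 144 + 196 + 484
= 824


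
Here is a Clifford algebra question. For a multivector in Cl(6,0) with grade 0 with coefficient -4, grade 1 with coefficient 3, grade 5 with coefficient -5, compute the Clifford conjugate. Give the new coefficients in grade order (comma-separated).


Clifford conjugate sign for grade k: (-1)^(k(k+1)/2)
Grade 0: (-1)^(0*1/2) = (-1)^0 = 1, coeff -4 -> -4
Grade 1: (-1)^(1*2/2) = (-1)^1 = -1, coeff 3 -> -3
Grade 5: (-1)^(5*6/2) = (-1)^15 = -1, coeff -5 -> 5
Conjugated coefficients: -4, -3, 5


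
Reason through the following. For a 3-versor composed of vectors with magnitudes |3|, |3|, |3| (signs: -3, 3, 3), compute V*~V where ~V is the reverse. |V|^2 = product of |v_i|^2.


Each vector v_i has |v_i|^2 = s_i^2
Squared scales: (-3)^2 = 9, 3^2 = 9, 3^2 = 9
|V|^2 = 9 * 9 * 9
= 729


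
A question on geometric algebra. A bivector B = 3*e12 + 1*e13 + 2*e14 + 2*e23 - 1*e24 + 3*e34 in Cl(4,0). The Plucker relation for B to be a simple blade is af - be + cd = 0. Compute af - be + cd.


Plucker relation: af - be + cd
a*f = 3*3 = 9
b*e = 1*(-1) = -1
c*d = 2*2 = 4
af - be + cd = 9 - (-1) + 4
= 14


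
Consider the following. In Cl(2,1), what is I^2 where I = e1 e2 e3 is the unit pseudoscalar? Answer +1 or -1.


The pseudoscalar I = e1...e_n (product of all n generators) of Cl(p,q) satisfies I^2 = (-1)^(q + n(n-1)/2).
p = 2, q = 1, n = p + q = 3
n(n-1)/2 = 3 * 2 / 2 = 3
Exponent = q + n(n-1)/2 = 1 + 3 = 4
I^2 = (-1)^4 = +1


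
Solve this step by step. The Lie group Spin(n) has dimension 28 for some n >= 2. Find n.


dim Spin(n) = dim so(n) = n(n-1)/2.
Solve n(n-1)/2 = 28, i.e. n^2 - n - 56 = 0.
Discriminant = 1 + 8*28 = 225
n = (1 + sqrt(225))/2 = (1 + 15)/2 = 8


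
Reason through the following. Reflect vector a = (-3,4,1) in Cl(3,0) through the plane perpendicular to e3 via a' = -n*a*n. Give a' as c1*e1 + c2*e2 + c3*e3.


Reflection formula: a' = -n*a*n, with n = e3 (unit vector, n^2 = 1).
For reflection through hyperplane perp to e3:
The component along e3 flips sign, others stay.
a = (-3, 4, 1)
a' = (-3, 4, -1)
a' = -3*e1 + 4*e2 - 1*e3


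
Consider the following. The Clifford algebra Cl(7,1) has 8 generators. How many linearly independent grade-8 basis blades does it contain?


Number of grade-k basis blades in Cl(p,q) with n = p + q is C(n, k).
n = 7 + 1 = 8
C(8, 8) = 8! / (8! * 0!)
= 40320 / (40320 * 1)
= 1


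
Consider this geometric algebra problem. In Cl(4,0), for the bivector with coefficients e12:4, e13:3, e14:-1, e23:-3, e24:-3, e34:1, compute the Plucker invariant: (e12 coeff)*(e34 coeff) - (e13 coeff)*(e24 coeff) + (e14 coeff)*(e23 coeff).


Plucker relation: af - be + cd
a*f = 4*1 = 4
b*e = 3*(-3) = -9
c*d = (-1)*(-3) = 3
af - be + cd = 4 - (-9) + 3
= 16


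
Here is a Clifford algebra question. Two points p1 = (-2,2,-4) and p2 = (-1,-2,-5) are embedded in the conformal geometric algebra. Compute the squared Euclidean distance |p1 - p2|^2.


p1 - p2 = (-1, 4, 1)
|p1 - p2|^2 = (-1)^2 + 4^2 + 1^2
= 1 + 16 + 1
= 18


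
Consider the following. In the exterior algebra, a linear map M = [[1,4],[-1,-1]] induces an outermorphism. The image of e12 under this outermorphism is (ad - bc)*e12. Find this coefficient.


The outermorphism of a linear map f sends e1^e2 to f(e1)^f(e2).
f(e1) = 1*e1 - 1*e2
f(e2) = 4*e1 - 1*e2
f(e1) ^ f(e2) = (1*e1 - 1*e2) ^ (4*e1 - 1*e2)
= 1*(-1)*e12 + (-1)*4*e21
= (-1 - (-4))*e12
= 3*e12
Coefficient = 3


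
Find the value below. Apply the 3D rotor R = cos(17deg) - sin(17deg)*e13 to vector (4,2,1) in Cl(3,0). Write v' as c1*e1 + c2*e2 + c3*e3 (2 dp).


Rotor R = cos(17deg) - sin(17deg)*e13
Rotation angle theta = 2 * 17 = 34 degrees in the e13 plane (e1 -> e3).
The component perpendicular to the plane (e2) is invariant: v'_2 = v2 = 2.00
cos(34deg) = 0.8290, sin(34deg) = 0.5592
v'_1 = v1*cos(theta) - v3*sin(theta) = 4*0.8290 - 1*0.5592 = 2.76
v'_3 = v1*sin(theta) + v3*cos(theta) = 4*0.5592 + 1*0.8290 = 3.07
v' = 2.76*e1 + 2.00*e2 + 3.07*e3


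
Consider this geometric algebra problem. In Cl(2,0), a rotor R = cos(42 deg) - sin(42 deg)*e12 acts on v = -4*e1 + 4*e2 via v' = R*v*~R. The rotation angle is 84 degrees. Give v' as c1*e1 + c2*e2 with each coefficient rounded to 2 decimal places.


Rotor R = cos(42deg) - sin(42deg)*e12
Rotation angle theta = 2 * 42 = 84 degrees
v' = R*v*~R rotates v by theta.
cos(84deg) = 0.1045, sin(84deg) = 0.9945
v'_1 = -4*cos(84deg) - 4*sin(84deg)
= -4*0.1045 - 4*0.9945
= -4.40
v'_2 = -4*sin(84deg) + 4*cos(84deg)
= -4*0.9945 + 4*0.1045
= -3.56
v' = -4.40*e1 - 3.56*e2


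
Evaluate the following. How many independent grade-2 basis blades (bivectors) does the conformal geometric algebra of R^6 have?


The conformal model of R^6 uses Cl(7,1) with m = 6 + 2 = 8 generators.
Number of grade-2 blades = C(m, 2) = C(8, 2)
= 8*7/2 = 28


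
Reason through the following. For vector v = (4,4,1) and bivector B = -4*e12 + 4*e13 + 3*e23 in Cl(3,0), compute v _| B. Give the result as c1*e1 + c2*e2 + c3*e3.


Left contraction v _| B = <vB>_1 (grade-1 part of the geometric product vB).
Using e1_|e12 = e2, e2_|e12 = -e1, e1_|e13 = e3, e3_|e13 = -e1, e2_|e23 = e3, e3_|e23 = -e2:
e1 coeff: -v2*b12 - v3*b13 = -(4)*(-4) - (1)*(4) = 12
e2 coeff: v1*b12 - v3*b23 = (4)*(-4) - (1)*(3) = -19
e3 coeff: v1*b13 + v2*b23 = (4)*(4) + (4)*(3) = 28
v _| B = 12*e1 - 19*e2 + 28*e3


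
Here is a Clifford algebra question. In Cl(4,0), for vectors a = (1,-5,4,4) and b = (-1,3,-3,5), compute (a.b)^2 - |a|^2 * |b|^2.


a . b = 1*(-1) + (-5)*3 + 4*(-3) + 4*5
= -1 + (-15) + (-12) + 20 = -8
|a|^2 = 1^2 + (-5)^2 + 4^2 + 4^2 = 58
|b|^2 = (-1)^2 + 3^2 + (-3)^2 + 5^2 = 44
(a.b)^2 = (-8)^2 = 64
|a|^2 * |b|^2 = 58 * 44 = 2552
Result = 64 - 2552 = -2488


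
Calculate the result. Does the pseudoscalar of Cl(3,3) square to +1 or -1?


The pseudoscalar I = e1...e_n (product of all n generators) of Cl(p,q) satisfies I^2 = (-1)^(q + n(n-1)/2).
p = 3, q = 3, n = p + q = 6
n(n-1)/2 = 6 * 5 / 2 = 15
Exponent = q + n(n-1)/2 = 3 + 15 = 18
I^2 = (-1)^18 = +1


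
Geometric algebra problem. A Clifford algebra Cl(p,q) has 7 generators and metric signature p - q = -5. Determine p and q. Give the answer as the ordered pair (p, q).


We need p + q = 7 and p - q = -5.
Adding: 2p = 7 + (-5) = 2, so p = 1.
Then q = 7 - 1 = 6.
(p, q) = (1, 6)


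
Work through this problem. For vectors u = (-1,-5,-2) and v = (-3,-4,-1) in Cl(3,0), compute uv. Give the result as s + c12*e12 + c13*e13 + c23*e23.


In Cl(3,0): e_i^2 = 1, e_ie_j = -e_je_i for i != j.
Scalar part = u . v = (-1)*(-3) + (-5)*(-4) + (-2)*(-1)
= 3 + 20 + 2 = 25
e12 coeff = (-1)*(-4) - (-5)*(-3) = 4 - 15 = -11
e13 coeff = (-1)*(-1) - (-2)*(-3) = 1 - 6 = -5
e23 coeff = (-5)*(-1) - (-2)*(-4) = 5 - 8 = -3
uv = 25 - 11*e12 - 5*e13 - 3*e23


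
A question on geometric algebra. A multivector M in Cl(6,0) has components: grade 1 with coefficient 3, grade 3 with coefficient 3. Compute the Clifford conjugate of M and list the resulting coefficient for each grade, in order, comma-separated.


Clifford conjugate sign for grade k: (-1)^(k(k+1)/2)
Grade 1: (-1)^(1*2/2) = (-1)^1 = -1, coeff 3 -> -3
Grade 3: (-1)^(3*4/2) = (-1)^6 = 1, coeff 3 -> 3
Conjugated coefficients: -3, 3


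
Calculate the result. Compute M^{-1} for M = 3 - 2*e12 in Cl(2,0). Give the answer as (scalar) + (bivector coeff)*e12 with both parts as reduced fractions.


M = 3 - 2*e12, where e12^2 = -1.
Since M commutes with its reverse ~M = a - b*e12, M * ~M = a^2 - b^2*e12^2 = a^2 + b^2.
So M^{-1} = ~M / (a^2 + b^2) = (a - b*e12)/(a^2 + b^2).
a^2 + b^2 = 9 + 4 = 13
Scalar part = 3/13 = 3/13
Bivector coeff = 2/13 = 2/13
M^{-1} = 3/13 + 2/13*e12


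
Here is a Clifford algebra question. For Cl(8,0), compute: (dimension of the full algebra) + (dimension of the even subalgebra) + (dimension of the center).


n = 8 + 0 = 8
Total dim = 2^8 = 256
Even subalgebra dim = 2^7 = 128
n is even, so center dim = 1
Sum = 256 + 128 + 1 = 385


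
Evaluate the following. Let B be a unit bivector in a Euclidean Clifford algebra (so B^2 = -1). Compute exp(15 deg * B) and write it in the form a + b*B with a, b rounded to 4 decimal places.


For a unit bivector B with B^2 = -1, the exponential series gives
e^(theta*B) = cos(theta) + sin(theta)*B (the GA analogue of Euler's formula).
theta = 15 degrees = 0.261799 rad
cos(15 deg) = 0.9659
sin(15 deg) = 0.2588
exp(theta*B) = 0.9659 + 0.2588*B


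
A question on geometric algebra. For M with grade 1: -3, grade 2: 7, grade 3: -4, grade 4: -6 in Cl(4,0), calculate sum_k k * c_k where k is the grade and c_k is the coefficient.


Grade-weighted sum = sum of grade_k * coefficient_k
1*(-3) = -3
2*7 = 14
3*(-4) = -12
4*(-6) = -24
Total = -3 + 14 + (-12) + (-24) = -25


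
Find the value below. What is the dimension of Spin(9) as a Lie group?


Spin(n) double-covers SO(n); both have Lie algebra so(n) of dimension n(n-1)/2.
n = 9
n(n-1) = 9 * 8 = 72
dim Spin(9) = 72/2 = 36


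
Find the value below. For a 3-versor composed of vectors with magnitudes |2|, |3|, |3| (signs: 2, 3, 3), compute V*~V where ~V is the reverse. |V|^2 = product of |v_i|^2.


Each vector v_i has |v_i|^2 = s_i^2
Squared scales: 2^2 = 4, 3^2 = 9, 3^2 = 9
|V|^2 = 4 * 9 * 9
= 324


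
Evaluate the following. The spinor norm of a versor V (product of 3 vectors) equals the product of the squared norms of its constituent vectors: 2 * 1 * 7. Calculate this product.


Spinor norm N(V) = |v1|^2 * |v2|^2 * ... * |v3|^2
= 2 * 1 * 7
Running product: 2, 2, 14
N(V) = 14


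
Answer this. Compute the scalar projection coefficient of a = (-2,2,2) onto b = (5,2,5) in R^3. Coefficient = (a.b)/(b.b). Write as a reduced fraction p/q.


Projection coefficient = (a . b) / (b . b)
a . b = (-2)*5 + 2*2 + 2*5
= -10 + 4 + 10 = 4
b . b = 5^2 + 2^2 + 5^2
= 25 + 4 + 25 = 54
Coefficient = 4/54
In lowest terms: 2/27


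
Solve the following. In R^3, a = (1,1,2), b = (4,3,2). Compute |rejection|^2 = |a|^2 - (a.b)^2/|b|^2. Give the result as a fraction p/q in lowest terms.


|a|^2 = 1^2 + 1^2 + 2^2 = 6
|b|^2 = 4^2 + 3^2 + 2^2 = 29
a . b = 1*4 + 1*3 + 2*2 = 11
(a.b)^2 = 11^2 = 121
|rej|^2 = 6 - 121/29
= (174 - 121)/29
= 53/29
In lowest terms: 53/29


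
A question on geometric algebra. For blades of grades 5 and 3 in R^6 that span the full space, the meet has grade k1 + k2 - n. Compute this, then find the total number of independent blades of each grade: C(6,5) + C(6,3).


Meet grade = grade(A) + grade(B) - n
= 5 + 3 - 6 = 2
C(6,5) = 6
C(6,3) = 20
dim_A + dim_B = 6 + 20 = 26


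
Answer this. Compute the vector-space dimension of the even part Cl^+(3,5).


Even subalgebra dimension = 2^(n-1)
n = 3 + 5 = 8
2^(8 - 1) = 2^7 = 128
Verification: sum of C(8,k) for even k = 1 + 28 + 70 + 28 + 1 = 128
Result = 128


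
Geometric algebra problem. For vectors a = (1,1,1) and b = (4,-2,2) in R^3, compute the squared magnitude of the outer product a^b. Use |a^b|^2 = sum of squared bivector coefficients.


a wedge b = (a1*b2 - a2*b1)*e12 + (a1*b3 - a3*b1)*e13 + (a2*b3 - a3*b2)*e23
e12 coeff: 1*(-2) - 1*4 = -2 - 4 = -6
e13 coeff: 1*2 - 1*4 = 2 - 4 = -2
e23 coeff: 1*2 - 1*(-2) = 2 - (-2) = 4
|a wedge b|^2 = (-6)^2 + (-2)^2 + 4^2
= 36 + 4 + 16
= 56


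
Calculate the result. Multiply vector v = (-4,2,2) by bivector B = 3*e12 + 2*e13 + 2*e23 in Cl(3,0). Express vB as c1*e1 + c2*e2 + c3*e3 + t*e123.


vB has grade-1 (vector) and grade-3 (trivector) parts: vB = (v _| B) + (v ^ B).
Vector part <vB>_1:
  e1: -v2*b12 - v3*b13 = -(2)*(3) - (2)*(2) = -10
  e2: v1*b12 - v3*b23 = (-4)*(3) - (2)*(2) = -16
  e3: v1*b13 + v2*b23 = (-4)*(2) + (2)*(2) = -4
Trivector part <vB>_3:
  e123: v1*b23 - v2*b13 + v3*b12 = (-4)*(2) - (2)*(2) + (2)*(3) = -6
vB = -10*e1 - 16*e2 - 4*e3 - 6*e123


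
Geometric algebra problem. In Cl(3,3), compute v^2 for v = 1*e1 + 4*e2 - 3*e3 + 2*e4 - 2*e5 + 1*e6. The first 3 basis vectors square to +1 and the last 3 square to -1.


v^2 = sum of c_i^2 * e_i^2
Positive signature terms (e_i^2 = +1): 1^2 + 4^2 + (-3)^2 = 26
Negative signature terms (e_j^2 = -1): 2^2 + (-2)^2 + 1^2 = 9
v^2 = 26 - 9 = 17


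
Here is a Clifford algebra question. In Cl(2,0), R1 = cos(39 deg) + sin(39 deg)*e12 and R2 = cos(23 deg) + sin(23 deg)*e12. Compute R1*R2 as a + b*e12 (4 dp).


Same-plane rotors commute and their half-angles add:
R1*R2 = cos(a1 + a2) + sin(a1 + a2)*e12.
a1 + a2 = 39 + 23 = 62 deg
cos(62 deg) = 0.4695
sin(62 deg) = 0.8829
R1*R2 = 0.4695 + 0.8829*e12


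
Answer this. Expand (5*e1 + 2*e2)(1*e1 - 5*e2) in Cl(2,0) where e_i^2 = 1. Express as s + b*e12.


Expand: (5*e1 + 2*e2)(1*e1 - 5*e2)
= 5*1*e1e1 + 5*(-5)*e1e2 + 2*1*e2e1 + 2*(-5)*e2e2
Using e1^2 = e2^2 = 1, e2e1 = -e1e2:
Scalar part s = 5*1 + 2*(-5) = 5 + (-10) = -5
Bivector part b = 5*(-5) - 2*1 = -25 - 2 = -27
uv = -5 - 27*e12
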